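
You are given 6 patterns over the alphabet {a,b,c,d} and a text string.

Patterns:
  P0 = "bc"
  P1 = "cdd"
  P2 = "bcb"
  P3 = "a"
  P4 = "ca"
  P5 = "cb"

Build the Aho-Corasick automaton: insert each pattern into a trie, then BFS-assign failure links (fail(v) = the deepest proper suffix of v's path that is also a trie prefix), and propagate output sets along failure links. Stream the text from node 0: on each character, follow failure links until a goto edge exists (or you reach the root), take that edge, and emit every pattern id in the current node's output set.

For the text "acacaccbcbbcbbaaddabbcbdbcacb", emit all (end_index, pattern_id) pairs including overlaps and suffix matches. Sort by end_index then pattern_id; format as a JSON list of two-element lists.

Build automaton:
Trie (insert patterns):
  n0 'ε': a→7 b→1 c→3
  n1 'b': c→2
  n2 'bc': b→6  [P0 ends]
  n3 'c': a→8 b→9 d→4
  n4 'cd': d→5
  n5 'cdd': ·  [P1 ends]
  n6 'bcb': ·  [P2 ends]
  n7 'a': ·  [P3 ends]
  n8 'ca': ·  [P4 ends]
  n9 'cb': ·  [P5 ends]

BFS fail/out derivation:
  n1('b'): parent n0 fail=0; on 'b' 0 → fail=0;  out ∅∪∅=∅
  n3('c'): parent n0 fail=0; on 'c' 0 → fail=0;  out ∅∪∅=∅
  n7('a'): parent n0 fail=0; on 'a' 0 → fail=0;  out {3}∪∅={3}
  n2('bc'): parent n1 fail=0; on 'c' 0 → fail=3;  out {0}∪∅={0}
  n4('cd'): parent n3 fail=0; on 'd' 0 → fail=0;  out ∅∪∅=∅
  n8('ca'): parent n3 fail=0; on 'a' 0 → fail=7;  out {4}∪{3}={3,4}
  n9('cb'): parent n3 fail=0; on 'b' 0 → fail=1;  out {5}∪∅={5}
  n5('cdd'): parent n4 fail=0; on 'd' 0 → fail=0;  out {1}∪∅={1}
  n6('bcb'): parent n2 fail=3; on 'b' 3 → fail=9;  out {2}∪{5}={2,5}

Run:
pos 0 'a': at 7  → match P3@[0:0]
pos 1 'c': at 3 (fail-walked)
pos 2 'a': at 8  → match P3@[2:2],P4@[1:2]
pos 3 'c': at 3 (fail-walked)
pos 4 'a': at 8  → match P3@[4:4],P4@[3:4]
pos 5 'c': at 3 (fail-walked)
pos 6 'c': at 3 (fail-walked)
pos 7 'b': at 9  → match P5@[6:7]
pos 8 'c': at 2 (fail-walked)  → match P0@[7:8]
pos 9 'b': at 6  → match P2@[7:9],P5@[8:9]
pos 10 'b': at 1 (fail-walked)
pos 11 'c': at 2  → match P0@[10:11]
pos 12 'b': at 6  → match P2@[10:12],P5@[11:12]
pos 13 'b': at 1 (fail-walked)
pos 14 'a': at 7 (fail-walked)  → match P3@[14:14]
pos 15 'a': at 7 (fail-walked)  → match P3@[15:15]
pos 16 'd': at 0 (fail-walked)
pos 17 'd': at 0
pos 18 'a': at 7  → match P3@[18:18]
pos 19 'b': at 1 (fail-walked)
pos 20 'b': at 1 (fail-walked)
pos 21 'c': at 2  → match P0@[20:21]
pos 22 'b': at 6  → match P2@[20:22],P5@[21:22]
pos 23 'd': at 0 (fail-walked)
pos 24 'b': at 1
pos 25 'c': at 2  → match P0@[24:25]
pos 26 'a': at 8 (fail-walked)  → match P3@[26:26],P4@[25:26]
pos 27 'c': at 3 (fail-walked)
pos 28 'b': at 9  → match P5@[27:28]

All matches (sorted): [[0,3],[2,3],[2,4],[4,3],[4,4],[7,5],[8,0],[9,2],[9,5],[11,0],[12,2],[12,5],[14,3],[15,3],[18,3],[21,0],[22,2],[22,5],[25,0],[26,3],[26,4],[28,5]]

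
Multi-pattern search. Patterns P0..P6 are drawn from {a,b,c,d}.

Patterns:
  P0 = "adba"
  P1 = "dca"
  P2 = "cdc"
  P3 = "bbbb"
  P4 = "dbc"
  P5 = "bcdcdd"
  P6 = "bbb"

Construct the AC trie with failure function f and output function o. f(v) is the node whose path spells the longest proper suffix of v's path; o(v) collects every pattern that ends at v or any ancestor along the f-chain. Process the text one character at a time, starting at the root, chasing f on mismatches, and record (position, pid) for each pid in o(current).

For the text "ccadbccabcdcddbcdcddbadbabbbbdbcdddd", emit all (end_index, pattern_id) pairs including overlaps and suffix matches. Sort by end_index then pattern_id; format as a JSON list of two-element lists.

Construct AC machine:
Trie nodes:
  n0 'ε': a→1 b→11 c→8 d→5
  n1 'a': d→2
  n2 'ad': b→3
  n3 'adb': a→4
  n4 'adba': ·  ←P0
  n5 'd': b→15 c→6
  n6 'dc': a→7
  n7 'dca': ·  ←P1
  n8 'c': d→9
  n9 'cd': c→10
  n10 'cdc': ·  ←P2
  n11 'b': b→12 c→17
  n12 'bb': b→13
  n13 'bbb': b→14  ←P6
  n14 'bbbb': ·  ←P3
  n15 'db': c→16
  n16 'dbc': ·  ←P4
  n17 'bc': d→18
  n18 'bcd': c→19
  n19 'bcdc': d→20
  n20 'bcdcd': d→21
  n21 'bcdcdd': ·  ←P5

BFS fail/out derivation:
  n1('a'): parent n0 fail=0; on 'a' 0 → fail=0;  out ∅∪∅=∅
  n5('d'): parent n0 fail=0; on 'd' 0 → fail=0;  out ∅∪∅=∅
  n8('c'): parent n0 fail=0; on 'c' 0 → fail=0;  out ∅∪∅=∅
  n11('b'): parent n0 fail=0; on 'b' 0 → fail=0;  out ∅∪∅=∅
  n2('ad'): parent n1 fail=0; on 'd' 0 → fail=5;  out ∅∪∅=∅
  n6('dc'): parent n5 fail=0; on 'c' 0 → fail=8;  out ∅∪∅=∅
  n9('cd'): parent n8 fail=0; on 'd' 0 → fail=5;  out ∅∪∅=∅
  n12('bb'): parent n11 fail=0; on 'b' 0 → fail=11;  out ∅∪∅=∅
  n15('db'): parent n5 fail=0; on 'b' 0 → fail=11;  out ∅∪∅=∅
  n17('bc'): parent n11 fail=0; on 'c' 0 → fail=8;  out ∅∪∅=∅
  n3('adb'): parent n2 fail=5; on 'b' 5 → fail=15;  out ∅∪∅=∅
  n7('dca'): parent n6 fail=8; on 'a' 8→0 → fail=1;  out {1}∪∅={1}
  n10('cdc'): parent n9 fail=5; on 'c' 5 → fail=6;  out {2}∪∅={2}
  n13('bbb'): parent n12 fail=11; on 'b' 11 → fail=12;  out {6}∪∅={6}
  n16('dbc'): parent n15 fail=11; on 'c' 11 → fail=17;  out {4}∪∅={4}
  n18('bcd'): parent n17 fail=8; on 'd' 8 → fail=9;  out ∅∪∅=∅
  n4('adba'): parent n3 fail=15; on 'a' 15→11→0 → fail=1;  out {0}∪∅={0}
  n14('bbbb'): parent n13 fail=12; on 'b' 12 → fail=13;  out {3}∪{6}={3,6}
  n19('bcdc'): parent n18 fail=9; on 'c' 9 → fail=10;  out ∅∪{2}={2}
  n20('bcdcd'): parent n19 fail=10; on 'd' 10→6→8 → fail=9;  out ∅∪∅=∅
  n21('bcdcdd'): parent n20 fail=9; on 'd' 9→5→0 → fail=5;  out {5}∪∅={5}

Run:
i=0 'c': node 0→8
i=1 'c': node 8→8 (via fail)
i=2 'a': node 8→1 (via fail)
i=3 'd': node 1→2
i=4 'b': node 2→3
i=5 'c': node 3→16 (via fail)  emit P4@[3:5]
i=6 'c': node 16→8 (via fail)
i=7 'a': node 8→1 (via fail)
i=8 'b': node 1→11 (via fail)
i=9 'c': node 11→17
i=10 'd': node 17→18
i=11 'c': node 18→19  emit P2@[9:11]
i=12 'd': node 19→20
i=13 'd': node 20→21  emit P5@[8:13]
i=14 'b': node 21→15 (via fail)
i=15 'c': node 15→16  emit P4@[13:15]
i=16 'd': node 16→18 (via fail)
i=17 'c': node 18→19  emit P2@[15:17]
i=18 'd': node 19→20
i=19 'd': node 20→21  emit P5@[14:19]
i=20 'b': node 21→15 (via fail)
i=21 'a': node 15→1 (via fail)
i=22 'd': node 1→2
i=23 'b': node 2→3
i=24 'a': node 3→4  emit P0@[21:24]
i=25 'b': node 4→11 (via fail)
i=26 'b': node 11→12
i=27 'b': node 12→13  emit P6@[25:27]
i=28 'b': node 13→14  emit P3@[25:28],P6@[26:28]
i=29 'd': node 14→5 (via fail)
i=30 'b': node 5→15
i=31 'c': node 15→16  emit P4@[29:31]
i=32 'd': node 16→18 (via fail)
i=33 'd': node 18→5 (via fail)
i=34 'd': node 5→5 (via fail)
i=35 'd': node 5→5 (via fail)

Matches: [[5,4],[11,2],[13,5],[15,4],[17,2],[19,5],[24,0],[27,6],[28,3],[28,6],[31,4]]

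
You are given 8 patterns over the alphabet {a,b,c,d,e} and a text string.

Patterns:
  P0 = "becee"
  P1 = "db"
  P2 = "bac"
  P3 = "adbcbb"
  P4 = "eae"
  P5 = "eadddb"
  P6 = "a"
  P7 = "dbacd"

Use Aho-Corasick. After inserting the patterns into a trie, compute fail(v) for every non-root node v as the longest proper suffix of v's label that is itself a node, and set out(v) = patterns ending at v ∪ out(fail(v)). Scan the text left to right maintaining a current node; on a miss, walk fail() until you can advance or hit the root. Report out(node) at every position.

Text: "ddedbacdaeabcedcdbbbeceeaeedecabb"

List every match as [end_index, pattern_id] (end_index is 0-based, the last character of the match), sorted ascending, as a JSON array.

Construct AC machine:
Trie nodes:
  n0 'ε': a→10 b→1 d→6 e→16
  n1 'b': a→8 e→2
  n2 'be': c→3
  n3 'bec': e→4
  n4 'bece': e→5
  n5 'becee': ·  [P0 ends]
  n6 'd': b→7
  n7 'db': a→23  [P1 ends]
  n8 'ba': c→9
  n9 'bac': ·  [P2 ends]
  n10 'a': d→11  [P6 ends]
  n11 'ad': b→12
  n12 'adb': c→13
  n13 'adbc': b→14
  n14 'adbcb': b→15
  n15 'adbcbb': ·  [P3 ends]
  n16 'e': a→17
  n17 'ea': d→19 e→18
  n18 'eae': ·  [P4 ends]
  n19 'ead': d→20
  n20 'eadd': d→21
  n21 'eaddd': b→22
  n22 'eadddb': ·  [P5 ends]
  n23 'dba': c→24
  n24 'dbac': d→25
  n25 'dbacd': ·  [P7 ends]

BFS fail/out derivation:
  n1('b'): parent n0 fail=0; on 'b' 0 → fail=0;  out ∅∪∅=∅
  n6('d'): parent n0 fail=0; on 'd' 0 → fail=0;  out ∅∪∅=∅
  n10('a'): parent n0 fail=0; on 'a' 0 → fail=0;  out {6}∪∅={6}
  n16('e'): parent n0 fail=0; on 'e' 0 → fail=0;  out ∅∪∅=∅
  n2('be'): parent n1 fail=0; on 'e' 0 → fail=16;  out ∅∪∅=∅
  n7('db'): parent n6 fail=0; on 'b' 0 → fail=1;  out {1}∪∅={1}
  n8('ba'): parent n1 fail=0; on 'a' 0 → fail=10;  out ∅∪{6}={6}
  n11('ad'): parent n10 fail=0; on 'd' 0 → fail=6;  out ∅∪∅=∅
  n17('ea'): parent n16 fail=0; on 'a' 0 → fail=10;  out ∅∪{6}={6}
  n3('bec'): parent n2 fail=16; on 'c' 16→0 → fail=0;  out ∅∪∅=∅
  n9('bac'): parent n8 fail=10; on 'c' 10→0 → fail=0;  out {2}∪∅={2}
  n12('adb'): parent n11 fail=6; on 'b' 6 → fail=7;  out ∅∪{1}={1}
  n18('eae'): parent n17 fail=10; on 'e' 10→0 → fail=16;  out {4}∪∅={4}
  n19('ead'): parent n17 fail=10; on 'd' 10 → fail=11;  out ∅∪∅=∅
  n23('dba'): parent n7 fail=1; on 'a' 1 → fail=8;  out ∅∪{6}={6}
  n4('bece'): parent n3 fail=0; on 'e' 0 → fail=16;  out ∅∪∅=∅
  n13('adbc'): parent n12 fail=7; on 'c' 7→1→0 → fail=0;  out ∅∪∅=∅
  n20('eadd'): parent n19 fail=11; on 'd' 11→6→0 → fail=6;  out ∅∪∅=∅
  n24('dbac'): parent n23 fail=8; on 'c' 8 → fail=9;  out ∅∪{2}={2}
  n5('becee'): parent n4 fail=16; on 'e' 16→0 → fail=16;  out {0}∪∅={0}
  n14('adbcb'): parent n13 fail=0; on 'b' 0 → fail=1;  out ∅∪∅=∅
  n21('eaddd'): parent n20 fail=6; on 'd' 6→0 → fail=6;  out ∅∪∅=∅
  n25('dbacd'): parent n24 fail=9; on 'd' 9→0 → fail=6;  out {7}∪∅={7}
  n15('adbcbb'): parent n14 fail=1; on 'b' 1→0 → fail=1;  out {3}∪∅={3}
  n22('eadddb'): parent n21 fail=6; on 'b' 6 → fail=7;  out {5}∪{1}={1,5}

Run:
i=0 'd': node 0→6
i=1 'd': node 6→6 (via fail)
i=2 'e': node 6→16 (via fail)
i=3 'd': node 16→6 (via fail)
i=4 'b': node 6→7  ** P1@[3:4]
i=5 'a': node 7→23  ** P6@[5:5]
i=6 'c': node 23→24  ** P2@[4:6]
i=7 'd': node 24→25  ** P7@[3:7]
i=8 'a': node 25→10 (via fail)  ** P6@[8:8]
i=9 'e': node 10→16 (via fail)
i=10 'a': node 16→17  ** P6@[10:10]
i=11 'b': node 17→1 (via fail)
i=12 'c': node 1→0 (via fail)
i=13 'e': node 0→16
i=14 'd': node 16→6 (via fail)
i=15 'c': node 6→0 (via fail)
i=16 'd': node 0→6
i=17 'b': node 6→7  ** P1@[16:17]
i=18 'b': node 7→1 (via fail)
i=19 'b': node 1→1 (via fail)
i=20 'e': node 1→2
i=21 'c': node 2→3
i=22 'e': node 3→4
i=23 'e': node 4→5  ** P0@[19:23]
i=24 'a': node 5→17 (via fail)  ** P6@[24:24]
i=25 'e': node 17→18  ** P4@[23:25]
i=26 'e': node 18→16 (via fail)
i=27 'd': node 16→6 (via fail)
i=28 'e': node 6→16 (via fail)
i=29 'c': node 16→0 (via fail)
i=30 'a': node 0→10  ** P6@[30:30]
i=31 'b': node 10→1 (via fail)
i=32 'b': node 1→1 (via fail)

Matches: [[4,1],[5,6],[6,2],[7,7],[8,6],[10,6],[17,1],[23,0],[24,6],[25,4],[30,6]]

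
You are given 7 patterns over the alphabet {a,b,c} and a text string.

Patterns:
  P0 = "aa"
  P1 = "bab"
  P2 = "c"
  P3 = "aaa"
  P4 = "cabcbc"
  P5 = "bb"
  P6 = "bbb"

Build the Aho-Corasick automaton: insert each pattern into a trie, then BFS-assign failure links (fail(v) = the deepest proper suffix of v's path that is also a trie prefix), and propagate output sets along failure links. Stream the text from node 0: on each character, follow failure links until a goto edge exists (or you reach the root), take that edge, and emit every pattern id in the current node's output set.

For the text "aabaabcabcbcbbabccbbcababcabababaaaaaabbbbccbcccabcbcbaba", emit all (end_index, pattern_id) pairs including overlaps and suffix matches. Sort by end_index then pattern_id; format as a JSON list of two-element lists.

Build automaton:
Trie nodes:
  0='ε' goto a→1 b→3 c→6
  1='a' goto a→2
  2='aa' goto a→7  [P0 ends]
  3='b' goto a→4 b→13
  4='ba' goto b→5
  5='bab' goto ·  [P1 ends]
  6='c' goto a→8  [P2 ends]
  7='aaa' goto ·  [P3 ends]
  8='ca' goto b→9
  9='cab' goto c→10
  10='cabc' goto b→11
  11='cabcb' goto c→12
  12='cabcbc' goto ·  [P4 ends]
  13='bb' goto b→14  [P5 ends]
  14='bbb' goto ·  [P6 ends]

BFS fail/out derivation:
  fail(1) 'a': from fail(0)=0 chase 'a': 0 ⇒ 0;  out=∅∪out(0)=∅
  fail(3) 'b': from fail(0)=0 chase 'b': 0 ⇒ 0;  out=∅∪out(0)=∅
  fail(6) 'c': from fail(0)=0 chase 'c': 0 ⇒ 0;  out={2}∪out(0)={2}
  fail(2) 'aa': from fail(1)=0 chase 'a': 0 ⇒ 1;  out={0}∪out(1)={0}
  fail(4) 'ba': from fail(3)=0 chase 'a': 0 ⇒ 1;  out=∅∪out(1)=∅
  fail(8) 'ca': from fail(6)=0 chase 'a': 0 ⇒ 1;  out=∅∪out(1)=∅
  fail(13) 'bb': from fail(3)=0 chase 'b': 0 ⇒ 3;  out={5}∪out(3)={5}
  fail(5) 'bab': from fail(4)=1 chase 'b': 1→0 ⇒ 3;  out={1}∪out(3)={1}
  fail(7) 'aaa': from fail(2)=1 chase 'a': 1 ⇒ 2;  out={3}∪out(2)={0,3}
  fail(9) 'cab': from fail(8)=1 chase 'b': 1→0 ⇒ 3;  out=∅∪out(3)=∅
  fail(14) 'bbb': from fail(13)=3 chase 'b': 3 ⇒ 13;  out={6}∪out(13)={5,6}
  fail(10) 'cabc': from fail(9)=3 chase 'c': 3→0 ⇒ 6;  out=∅∪out(6)={2}
  fail(11) 'cabcb': from fail(10)=6 chase 'b': 6→0 ⇒ 3;  out=∅∪out(3)=∅
  fail(12) 'cabcbc': from fail(11)=3 chase 'c': 3→0 ⇒ 6;  out={4}∪out(6)={2,4}

Run:
i=0 'a': node 0→1
i=1 'a': node 1→2  ** P0@[0:1]
i=2 'b': node 2→3 (fail-walked)
i=3 'a': node 3→4
i=4 'a': node 4→2 (fail-walked)  ** P0@[3:4]
i=5 'b': node 2→3 (fail-walked)
i=6 'c': node 3→6 (fail-walked)  ** P2@[6:6]
i=7 'a': node 6→8
i=8 'b': node 8→9
i=9 'c': node 9→10  ** P2@[9:9]
i=10 'b': node 10→11
i=11 'c': node 11→12  ** P2@[11:11],P4@[6:11]
i=12 'b': node 12→3 (fail-walked)
i=13 'b': node 3→13  ** P5@[12:13]
i=14 'a': node 13→4 (fail-walked)
i=15 'b': node 4→5  ** P1@[13:15]
i=16 'c': node 5→6 (fail-walked)  ** P2@[16:16]
i=17 'c': node 6→6 (fail-walked)  ** P2@[17:17]
i=18 'b': node 6→3 (fail-walked)
i=19 'b': node 3→13  ** P5@[18:19]
i=20 'c': node 13→6 (fail-walked)  ** P2@[20:20]
i=21 'a': node 6→8
i=22 'b': node 8→9
i=23 'a': node 9→4 (fail-walked)
i=24 'b': node 4→5  ** P1@[22:24]
i=25 'c': node 5→6 (fail-walked)  ** P2@[25:25]
i=26 'a': node 6→8
i=27 'b': node 8→9
i=28 'a': node 9→4 (fail-walked)
i=29 'b': node 4→5  ** P1@[27:29]
i=30 'a': node 5→4 (fail-walked)
i=31 'b': node 4→5  ** P1@[29:31]
i=32 'a': node 5→4 (fail-walked)
i=33 'a': node 4→2 (fail-walked)  ** P0@[32:33]
i=34 'a': node 2→7  ** P0@[33:34],P3@[32:34]
i=35 'a': node 7→7 (fail-walked)  ** P0@[34:35],P3@[33:35]
i=36 'a': node 7→7 (fail-walked)  ** P0@[35:36],P3@[34:36]
i=37 'a': node 7→7 (fail-walked)  ** P0@[36:37],P3@[35:37]
i=38 'b': node 7→3 (fail-walked)
i=39 'b': node 3→13  ** P5@[38:39]
i=40 'b': node 13→14  ** P5@[39:40],P6@[38:40]
i=41 'b': node 14→14 (fail-walked)  ** P5@[40:41],P6@[39:41]
i=42 'c': node 14→6 (fail-walked)  ** P2@[42:42]
i=43 'c': node 6→6 (fail-walked)  ** P2@[43:43]
i=44 'b': node 6→3 (fail-walked)
i=45 'c': node 3→6 (fail-walked)  ** P2@[45:45]
i=46 'c': node 6→6 (fail-walked)  ** P2@[46:46]
i=47 'c': node 6→6 (fail-walked)  ** P2@[47:47]
i=48 'a': node 6→8
i=49 'b': node 8→9
i=50 'c': node 9→10  ** P2@[50:50]
i=51 'b': node 10→11
i=52 'c': node 11→12  ** P2@[52:52],P4@[47:52]
i=53 'b': node 12→3 (fail-walked)
i=54 'a': node 3→4
i=55 'b': node 4→5  ** P1@[53:55]
i=56 'a': node 5→4 (fail-walked)

Result: [[1,0],[4,0],[6,2],[9,2],[11,2],[11,4],[13,5],[15,1],[16,2],[17,2],[19,5],[20,2],[24,1],[25,2],[29,1],[31,1],[33,0],[34,0],[34,3],[35,0],[35,3],[36,0],[36,3],[37,0],[37,3],[39,5],[40,5],[40,6],[41,5],[41,6],[42,2],[43,2],[45,2],[46,2],[47,2],[50,2],[52,2],[52,4],[55,1]]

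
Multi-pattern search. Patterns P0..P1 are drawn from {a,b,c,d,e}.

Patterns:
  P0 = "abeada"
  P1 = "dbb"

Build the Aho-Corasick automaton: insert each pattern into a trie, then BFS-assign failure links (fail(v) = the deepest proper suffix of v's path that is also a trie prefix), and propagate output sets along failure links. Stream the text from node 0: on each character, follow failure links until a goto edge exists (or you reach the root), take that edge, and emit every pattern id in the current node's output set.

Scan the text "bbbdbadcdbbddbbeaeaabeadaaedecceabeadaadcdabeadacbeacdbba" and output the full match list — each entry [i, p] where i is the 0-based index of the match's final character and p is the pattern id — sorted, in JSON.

Build:
Trie (insert patterns):
  0='ε' goto a→1 d→7
  1='a' goto b→2
  2='ab' goto e→3
  3='abe' goto a→4
  4='abea' goto d→5
  5='abead' goto a→6
  6='abeada' goto ·  [P0 ends]
  7='d' goto b→8
  8='db' goto b→9
  9='dbb' goto ·  [P1 ends]

BFS fail/out derivation:
  n1('a'): parent n0 fail=0; on 'a' 0 → fail=0;  out ∅∪∅=∅
  n7('d'): parent n0 fail=0; on 'd' 0 → fail=0;  out ∅∪∅=∅
  n2('ab'): parent n1 fail=0; on 'b' 0 → fail=0;  out ∅∪∅=∅
  n8('db'): parent n7 fail=0; on 'b' 0 → fail=0;  out ∅∪∅=∅
  n3('abe'): parent n2 fail=0; on 'e' 0 → fail=0;  out ∅∪∅=∅
  n9('dbb'): parent n8 fail=0; on 'b' 0 → fail=0;  out {1}∪∅={1}
  n4('abea'): parent n3 fail=0; on 'a' 0 → fail=1;  out ∅∪∅=∅
  n5('abead'): parent n4 fail=1; on 'd' 1→0 → fail=7;  out ∅∪∅=∅
  n6('abeada'): parent n5 fail=7; on 'a' 7→0 → fail=1;  out {0}∪∅={0}

Scan:
[0] read 'b'  n0⇒n0
[1] read 'b'  n0⇒n0
[2] read 'b'  n0⇒n0
[3] read 'd'  n0⇒n7
[4] read 'b'  n7⇒n8
[5] read 'a'  n8⇒n1 ·f
[6] read 'd'  n1⇒n7 ·f
[7] read 'c'  n7⇒n0 ·f
[8] read 'd'  n0⇒n7
[9] read 'b'  n7⇒n8
[10] read 'b'  n8⇒n9  → match P1@[8:10]
[11] read 'd'  n9⇒n7 ·f
[12] read 'd'  n7⇒n7 ·f
[13] read 'b'  n7⇒n8
[14] read 'b'  n8⇒n9  → match P1@[12:14]
[15] read 'e'  n9⇒n0 ·f
[16] read 'a'  n0⇒n1
[17] read 'e'  n1⇒n0 ·f
[18] read 'a'  n0⇒n1
[19] read 'a'  n1⇒n1 ·f
[20] read 'b'  n1⇒n2
[21] read 'e'  n2⇒n3
[22] read 'a'  n3⇒n4
[23] read 'd'  n4⇒n5
[24] read 'a'  n5⇒n6  → match P0@[19:24]
[25] read 'a'  n6⇒n1 ·f
[26] read 'e'  n1⇒n0 ·f
[27] read 'd'  n0⇒n7
[28] read 'e'  n7⇒n0 ·f
[29] read 'c'  n0⇒n0
[30] read 'c'  n0⇒n0
[31] read 'e'  n0⇒n0
[32] read 'a'  n0⇒n1
[33] read 'b'  n1⇒n2
[34] read 'e'  n2⇒n3
[35] read 'a'  n3⇒n4
[36] read 'd'  n4⇒n5
[37] read 'a'  n5⇒n6  → match P0@[32:37]
[38] read 'a'  n6⇒n1 ·f
[39] read 'd'  n1⇒n7 ·f
[40] read 'c'  n7⇒n0 ·f
[41] read 'd'  n0⇒n7
[42] read 'a'  n7⇒n1 ·f
[43] read 'b'  n1⇒n2
[44] read 'e'  n2⇒n3
[45] read 'a'  n3⇒n4
[46] read 'd'  n4⇒n5
[47] read 'a'  n5⇒n6  → match P0@[42:47]
[48] read 'c'  n6⇒n0 ·f
[49] read 'b'  n0⇒n0
[50] read 'e'  n0⇒n0
[51] read 'a'  n0⇒n1
[52] read 'c'  n1⇒n0 ·f
[53] read 'd'  n0⇒n7
[54] read 'b'  n7⇒n8
[55] read 'b'  n8⇒n9  → match P1@[53:55]
[56] read 'a'  n9⇒n1 ·f

Result: [[10,1],[14,1],[24,0],[37,0],[47,0],[55,1]]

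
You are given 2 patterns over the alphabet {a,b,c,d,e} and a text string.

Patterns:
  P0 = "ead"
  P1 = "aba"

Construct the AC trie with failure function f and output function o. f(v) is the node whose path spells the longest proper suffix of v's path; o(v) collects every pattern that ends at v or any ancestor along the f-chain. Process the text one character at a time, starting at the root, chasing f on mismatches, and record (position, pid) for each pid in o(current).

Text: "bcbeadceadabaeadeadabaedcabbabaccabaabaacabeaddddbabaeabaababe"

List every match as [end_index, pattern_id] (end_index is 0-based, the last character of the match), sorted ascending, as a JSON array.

Build:
Trie nodes:
  n0 'ε': a→4 e→1
  n1 'e': a→2
  n2 'ea': d→3
  n3 'ead': ·  ←P0
  n4 'a': b→5
  n5 'ab': a→6
  n6 'aba': ·  ←P1

BFS fail/out derivation:
  fail(1) 'e': from fail(0)=0 chase 'e': 0 ⇒ 0;  out=∅∪out(0)=∅
  fail(4) 'a': from fail(0)=0 chase 'a': 0 ⇒ 0;  out=∅∪out(0)=∅
  fail(2) 'ea': from fail(1)=0 chase 'a': 0 ⇒ 4;  out=∅∪out(4)=∅
  fail(5) 'ab': from fail(4)=0 chase 'b': 0 ⇒ 0;  out=∅∪out(0)=∅
  fail(3) 'ead': from fail(2)=4 chase 'd': 4→0 ⇒ 0;  out={0}∪out(0)={0}
  fail(6) 'aba': from fail(5)=0 chase 'a': 0 ⇒ 4;  out={1}∪out(4)={1}

Scan:
pos 0 'b': at 0
pos 1 'c': at 0
pos 2 'b': at 0
pos 3 'e': at 1
pos 4 'a': at 2
pos 5 'd': at 3  ** P0@[3:5]
pos 6 'c': at 0 (fail-walked)
pos 7 'e': at 1
pos 8 'a': at 2
pos 9 'd': at 3  ** P0@[7:9]
pos 10 'a': at 4 (fail-walked)
pos 11 'b': at 5
pos 12 'a': at 6  ** P1@[10:12]
pos 13 'e': at 1 (fail-walked)
pos 14 'a': at 2
pos 15 'd': at 3  ** P0@[13:15]
pos 16 'e': at 1 (fail-walked)
pos 17 'a': at 2
pos 18 'd': at 3  ** P0@[16:18]
pos 19 'a': at 4 (fail-walked)
pos 20 'b': at 5
pos 21 'a': at 6  ** P1@[19:21]
pos 22 'e': at 1 (fail-walked)
pos 23 'd': at 0 (fail-walked)
pos 24 'c': at 0
pos 25 'a': at 4
pos 26 'b': at 5
pos 27 'b': at 0 (fail-walked)
pos 28 'a': at 4
pos 29 'b': at 5
pos 30 'a': at 6  ** P1@[28:30]
pos 31 'c': at 0 (fail-walked)
pos 32 'c': at 0
pos 33 'a': at 4
pos 34 'b': at 5
pos 35 'a': at 6  ** P1@[33:35]
pos 36 'a': at 4 (fail-walked)
pos 37 'b': at 5
pos 38 'a': at 6  ** P1@[36:38]
pos 39 'a': at 4 (fail-walked)
pos 40 'c': at 0 (fail-walked)
pos 41 'a': at 4
pos 42 'b': at 5
pos 43 'e': at 1 (fail-walked)
pos 44 'a': at 2
pos 45 'd': at 3  ** P0@[43:45]
pos 46 'd': at 0 (fail-walked)
pos 47 'd': at 0
pos 48 'd': at 0
pos 49 'b': at 0
pos 50 'a': at 4
pos 51 'b': at 5
pos 52 'a': at 6  ** P1@[50:52]
pos 53 'e': at 1 (fail-walked)
pos 54 'a': at 2
pos 55 'b': at 5 (fail-walked)
pos 56 'a': at 6  ** P1@[54:56]
pos 57 'a': at 4 (fail-walked)
pos 58 'b': at 5
pos 59 'a': at 6  ** P1@[57:59]
pos 60 'b': at 5 (fail-walked)
pos 61 'e': at 1 (fail-walked)

Matches: [[5,0],[9,0],[12,1],[15,0],[18,0],[21,1],[30,1],[35,1],[38,1],[45,0],[52,1],[56,1],[59,1]]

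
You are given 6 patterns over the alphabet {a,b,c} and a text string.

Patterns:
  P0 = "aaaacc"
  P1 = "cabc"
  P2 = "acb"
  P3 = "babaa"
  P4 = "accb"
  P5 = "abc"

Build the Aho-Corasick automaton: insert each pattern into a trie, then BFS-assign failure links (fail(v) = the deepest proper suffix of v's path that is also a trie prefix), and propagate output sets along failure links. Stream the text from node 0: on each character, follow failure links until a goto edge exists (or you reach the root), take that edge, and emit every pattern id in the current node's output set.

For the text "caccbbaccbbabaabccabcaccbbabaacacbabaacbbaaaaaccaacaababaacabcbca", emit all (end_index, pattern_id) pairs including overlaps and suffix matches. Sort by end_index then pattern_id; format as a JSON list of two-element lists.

Build automaton:
Trie nodes:
  n0 'ε': a→1 b→13 c→7
  n1 'a': a→2 b→20 c→11
  n2 'aa': a→3
  n3 'aaa': a→4
  n4 'aaaa': c→5
  n5 'aaaac': c→6
  n6 'aaaacc': ·  ←P0
  n7 'c': a→8
  n8 'ca': b→9
  n9 'cab': c→10
  n10 'cabc': ·  ←P1
  n11 'ac': b→12 c→18
  n12 'acb': ·  ←P2
  n13 'b': a→14
  n14 'ba': b→15
  n15 'bab': a→16
  n16 'baba': a→17
  n17 'babaa': ·  ←P3
  n18 'acc': b→19
  n19 'accb': ·  ←P4
  n20 'ab': c→21
  n21 'abc': ·  ←P5

BFS fail/out derivation:
  n1('a'): parent n0 fail=0; on 'a' 0 → fail=0;  out ∅∪∅=∅
  n7('c'): parent n0 fail=0; on 'c' 0 → fail=0;  out ∅∪∅=∅
  n13('b'): parent n0 fail=0; on 'b' 0 → fail=0;  out ∅∪∅=∅
  n2('aa'): parent n1 fail=0; on 'a' 0 → fail=1;  out ∅∪∅=∅
  n8('ca'): parent n7 fail=0; on 'a' 0 → fail=1;  out ∅∪∅=∅
  n11('ac'): parent n1 fail=0; on 'c' 0 → fail=7;  out ∅∪∅=∅
  n14('ba'): parent n13 fail=0; on 'a' 0 → fail=1;  out ∅∪∅=∅
  n20('ab'): parent n1 fail=0; on 'b' 0 → fail=13;  out ∅∪∅=∅
  n3('aaa'): parent n2 fail=1; on 'a' 1 → fail=2;  out ∅∪∅=∅
  n9('cab'): parent n8 fail=1; on 'b' 1 → fail=20;  out ∅∪∅=∅
  n12('acb'): parent n11 fail=7; on 'b' 7→0 → fail=13;  out {2}∪∅={2}
  n15('bab'): parent n14 fail=1; on 'b' 1 → fail=20;  out ∅∪∅=∅
  n18('acc'): parent n11 fail=7; on 'c' 7→0 → fail=7;  out ∅∪∅=∅
  n21('abc'): parent n20 fail=13; on 'c' 13→0 → fail=7;  out {5}∪∅={5}
  n4('aaaa'): parent n3 fail=2; on 'a' 2 → fail=3;  out ∅∪∅=∅
  n10('cabc'): parent n9 fail=20; on 'c' 20 → fail=21;  out {1}∪{5}={1,5}
  n16('baba'): parent n15 fail=20; on 'a' 20→13 → fail=14;  out ∅∪∅=∅
  n19('accb'): parent n18 fail=7; on 'b' 7→0 → fail=13;  out {4}∪∅={4}
  n5('aaaac'): parent n4 fail=3; on 'c' 3→2→1 → fail=11;  out ∅∪∅=∅
  n17('babaa'): parent n16 fail=14; on 'a' 14→1 → fail=2;  out {3}∪∅={3}
  n6('aaaacc'): parent n5 fail=11; on 'c' 11 → fail=18;  out {0}∪∅={0}

Scan:
[0] read 'c'  n0⇒n7
[1] read 'a'  n7⇒n8
[2] read 'c'  n8⇒n11 (via fail)
[3] read 'c'  n11⇒n18
[4] read 'b'  n18⇒n19  ** P4@[1:4]
[5] read 'b'  n19⇒n13 (via fail)
[6] read 'a'  n13⇒n14
[7] read 'c'  n14⇒n11 (via fail)
[8] read 'c'  n11⇒n18
[9] read 'b'  n18⇒n19  ** P4@[6:9]
[10] read 'b'  n19⇒n13 (via fail)
[11] read 'a'  n13⇒n14
[12] read 'b'  n14⇒n15
[13] read 'a'  n15⇒n16
[14] read 'a'  n16⇒n17  ** P3@[10:14]
[15] read 'b'  n17⇒n20 (via fail)
[16] read 'c'  n20⇒n21  ** P5@[14:16]
[17] read 'c'  n21⇒n7 (via fail)
[18] read 'a'  n7⇒n8
[19] read 'b'  n8⇒n9
[20] read 'c'  n9⇒n10  ** P1@[17:20],P5@[18:20]
[21] read 'a'  n10⇒n8 (via fail)
[22] read 'c'  n8⇒n11 (via fail)
[23] read 'c'  n11⇒n18
[24] read 'b'  n18⇒n19  ** P4@[21:24]
[25] read 'b'  n19⇒n13 (via fail)
[26] read 'a'  n13⇒n14
[27] read 'b'  n14⇒n15
[28] read 'a'  n15⇒n16
[29] read 'a'  n16⇒n17  ** P3@[25:29]
[30] read 'c'  n17⇒n11 (via fail)
[31] read 'a'  n11⇒n8 (via fail)
[32] read 'c'  n8⇒n11 (via fail)
[33] read 'b'  n11⇒n12  ** P2@[31:33]
[34] read 'a'  n12⇒n14 (via fail)
[35] read 'b'  n14⇒n15
[36] read 'a'  n15⇒n16
[37] read 'a'  n16⇒n17  ** P3@[33:37]
[38] read 'c'  n17⇒n11 (via fail)
[39] read 'b'  n11⇒n12  ** P2@[37:39]
[40] read 'b'  n12⇒n13 (via fail)
[41] read 'a'  n13⇒n14
[42] read 'a'  n14⇒n2 (via fail)
[43] read 'a'  n2⇒n3
[44] read 'a'  n3⇒n4
[45] read 'a'  n4⇒n4 (via fail)
[46] read 'c'  n4⇒n5
[47] read 'c'  n5⇒n6  ** P0@[42:47]
[48] read 'a'  n6⇒n8 (via fail)
[49] read 'a'  n8⇒n2 (via fail)
[50] read 'c'  n2⇒n11 (via fail)
[51] read 'a'  n11⇒n8 (via fail)
[52] read 'a'  n8⇒n2 (via fail)
[53] read 'b'  n2⇒n20 (via fail)
[54] read 'a'  n20⇒n14 (via fail)
[55] read 'b'  n14⇒n15
[56] read 'a'  n15⇒n16
[57] read 'a'  n16⇒n17  ** P3@[53:57]
[58] read 'c'  n17⇒n11 (via fail)
[59] read 'a'  n11⇒n8 (via fail)
[60] read 'b'  n8⇒n9
[61] read 'c'  n9⇒n10  ** P1@[58:61],P5@[59:61]
[62] read 'b'  n10⇒n13 (via fail)
[63] read 'c'  n13⇒n7 (via fail)
[64] read 'a'  n7⇒n8

All matches (sorted): [[4,4],[9,4],[14,3],[16,5],[20,1],[20,5],[24,4],[29,3],[33,2],[37,3],[39,2],[47,0],[57,3],[61,1],[61,5]]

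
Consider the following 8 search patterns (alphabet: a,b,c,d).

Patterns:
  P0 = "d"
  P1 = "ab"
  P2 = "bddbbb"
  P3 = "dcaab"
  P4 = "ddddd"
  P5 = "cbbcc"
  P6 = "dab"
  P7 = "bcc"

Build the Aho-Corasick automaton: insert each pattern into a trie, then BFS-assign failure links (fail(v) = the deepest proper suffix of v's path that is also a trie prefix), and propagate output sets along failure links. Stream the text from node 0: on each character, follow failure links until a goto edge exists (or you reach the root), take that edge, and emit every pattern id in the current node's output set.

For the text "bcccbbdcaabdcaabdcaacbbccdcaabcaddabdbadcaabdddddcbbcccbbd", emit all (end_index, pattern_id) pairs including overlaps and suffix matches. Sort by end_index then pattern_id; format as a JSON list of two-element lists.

Construct AC machine:
Trie (insert patterns):
  n0 'ε': a→2 b→4 c→18 d→1
  n1 'd': a→23 c→10 d→14  ←P0
  n2 'a': b→3
  n3 'ab': ·  ←P1
  n4 'b': c→25 d→5
  n5 'bd': d→6
  n6 'bdd': b→7
  n7 'bddb': b→8
  n8 'bddbb': b→9
  n9 'bddbbb': ·  ←P2
  n10 'dc': a→11
  n11 'dca': a→12
  n12 'dcaa': b→13
  n13 'dcaab': ·  ←P3
  n14 'dd': d→15
  n15 'ddd': d→16
  n16 'dddd': d→17
  n17 'ddddd': ·  ←P4
  n18 'c': b→19
  n19 'cb': b→20
  n20 'cbb': c→21
  n21 'cbbc': c→22
  n22 'cbbcc': ·  ←P5
  n23 'da': b→24
  n24 'dab': ·  ←P6
  n25 'bc': c→26
  n26 'bcc': ·  ←P7

Failure links (BFS by depth):
  fail(1) 'd': from fail(0)=0 chase 'd': 0 ⇒ 0;  out={0}∪out(0)={0}
  fail(2) 'a': from fail(0)=0 chase 'a': 0 ⇒ 0;  out=∅∪out(0)=∅
  fail(4) 'b': from fail(0)=0 chase 'b': 0 ⇒ 0;  out=∅∪out(0)=∅
  fail(18) 'c': from fail(0)=0 chase 'c': 0 ⇒ 0;  out=∅∪out(0)=∅
  fail(3) 'ab': from fail(2)=0 chase 'b': 0 ⇒ 4;  out={1}∪out(4)={1}
  fail(5) 'bd': from fail(4)=0 chase 'd': 0 ⇒ 1;  out=∅∪out(1)={0}
  fail(10) 'dc': from fail(1)=0 chase 'c': 0 ⇒ 18;  out=∅∪out(18)=∅
  fail(14) 'dd': from fail(1)=0 chase 'd': 0 ⇒ 1;  out=∅∪out(1)={0}
  fail(19) 'cb': from fail(18)=0 chase 'b': 0 ⇒ 4;  out=∅∪out(4)=∅
  fail(23) 'da': from fail(1)=0 chase 'a': 0 ⇒ 2;  out=∅∪out(2)=∅
  fail(25) 'bc': from fail(4)=0 chase 'c': 0 ⇒ 18;  out=∅∪out(18)=∅
  fail(6) 'bdd': from fail(5)=1 chase 'd': 1 ⇒ 14;  out=∅∪out(14)={0}
  fail(11) 'dca': from fail(10)=18 chase 'a': 18→0 ⇒ 2;  out=∅∪out(2)=∅
  fail(15) 'ddd': from fail(14)=1 chase 'd': 1 ⇒ 14;  out=∅∪out(14)={0}
  fail(20) 'cbb': from fail(19)=4 chase 'b': 4→0 ⇒ 4;  out=∅∪out(4)=∅
  fail(24) 'dab': from fail(23)=2 chase 'b': 2 ⇒ 3;  out={6}∪out(3)={1,6}
  fail(26) 'bcc': from fail(25)=18 chase 'c': 18→0 ⇒ 18;  out={7}∪out(18)={7}
  fail(7) 'bddb': from fail(6)=14 chase 'b': 14→1→0 ⇒ 4;  out=∅∪out(4)=∅
  fail(12) 'dcaa': from fail(11)=2 chase 'a': 2→0 ⇒ 2;  out=∅∪out(2)=∅
  fail(16) 'dddd': from fail(15)=14 chase 'd': 14 ⇒ 15;  out=∅∪out(15)={0}
  fail(21) 'cbbc': from fail(20)=4 chase 'c': 4 ⇒ 25;  out=∅∪out(25)=∅
  fail(8) 'bddbb': from fail(7)=4 chase 'b': 4→0 ⇒ 4;  out=∅∪out(4)=∅
  fail(13) 'dcaab': from fail(12)=2 chase 'b': 2 ⇒ 3;  out={3}∪out(3)={1,3}
  fail(17) 'ddddd': from fail(16)=15 chase 'd': 15 ⇒ 16;  out={4}∪out(16)={0,4}
  fail(22) 'cbbcc': from fail(21)=25 chase 'c': 25 ⇒ 26;  out={5}∪out(26)={5,7}
  fail(9) 'bddbbb': from fail(8)=4 chase 'b': 4→0 ⇒ 4;  out={2}∪out(4)={2}

Scan:
[0] read 'b'  n0⇒n4
[1] read 'c'  n4⇒n25
[2] read 'c'  n25⇒n26  emit P7@[0:2]
[3] read 'c'  n26⇒n18 (via fail)
[4] read 'b'  n18⇒n19
[5] read 'b'  n19⇒n20
[6] read 'd'  n20⇒n5 (via fail)  emit P0@[6:6]
[7] read 'c'  n5⇒n10 (via fail)
[8] read 'a'  n10⇒n11
[9] read 'a'  n11⇒n12
[10] read 'b'  n12⇒n13  emit P1@[9:10],P3@[6:10]
[11] read 'd'  n13⇒n5 (via fail)  emit P0@[11:11]
[12] read 'c'  n5⇒n10 (via fail)
[13] read 'a'  n10⇒n11
[14] read 'a'  n11⇒n12
[15] read 'b'  n12⇒n13  emit P1@[14:15],P3@[11:15]
[16] read 'd'  n13⇒n5 (via fail)  emit P0@[16:16]
[17] read 'c'  n5⇒n10 (via fail)
[18] read 'a'  n10⇒n11
[19] read 'a'  n11⇒n12
[20] read 'c'  n12⇒n18 (via fail)
[21] read 'b'  n18⇒n19
[22] read 'b'  n19⇒n20
[23] read 'c'  n20⇒n21
[24] read 'c'  n21⇒n22  emit P5@[20:24],P7@[22:24]
[25] read 'd'  n22⇒n1 (via fail)  emit P0@[25:25]
[26] read 'c'  n1⇒n10
[27] read 'a'  n10⇒n11
[28] read 'a'  n11⇒n12
[29] read 'b'  n12⇒n13  emit P1@[28:29],P3@[25:29]
[30] read 'c'  n13⇒n25 (via fail)
[31] read 'a'  n25⇒n2 (via fail)
[32] read 'd'  n2⇒n1 (via fail)  emit P0@[32:32]
[33] read 'd'  n1⇒n14  emit P0@[33:33]
[34] read 'a'  n14⇒n23 (via fail)
[35] read 'b'  n23⇒n24  emit P1@[34:35],P6@[33:35]
[36] read 'd'  n24⇒n5 (via fail)  emit P0@[36:36]
[37] read 'b'  n5⇒n4 (via fail)
[38] read 'a'  n4⇒n2 (via fail)
[39] read 'd'  n2⇒n1 (via fail)  emit P0@[39:39]
[40] read 'c'  n1⇒n10
[41] read 'a'  n10⇒n11
[42] read 'a'  n11⇒n12
[43] read 'b'  n12⇒n13  emit P1@[42:43],P3@[39:43]
[44] read 'd'  n13⇒n5 (via fail)  emit P0@[44:44]
[45] read 'd'  n5⇒n6  emit P0@[45:45]
[46] read 'd'  n6⇒n15 (via fail)  emit P0@[46:46]
[47] read 'd'  n15⇒n16  emit P0@[47:47]
[48] read 'd'  n16⇒n17  emit P0@[48:48],P4@[44:48]
[49] read 'c'  n17⇒n10 (via fail)
[50] read 'b'  n10⇒n19 (via fail)
[51] read 'b'  n19⇒n20
[52] read 'c'  n20⇒n21
[53] read 'c'  n21⇒n22  emit P5@[49:53],P7@[51:53]
[54] read 'c'  n22⇒n18 (via fail)
[55] read 'b'  n18⇒n19
[56] read 'b'  n19⇒n20
[57] read 'd'  n20⇒n5 (via fail)  emit P0@[57:57]

All matches (sorted): [[2,7],[6,0],[10,1],[10,3],[11,0],[15,1],[15,3],[16,0],[24,5],[24,7],[25,0],[29,1],[29,3],[32,0],[33,0],[35,1],[35,6],[36,0],[39,0],[43,1],[43,3],[44,0],[45,0],[46,0],[47,0],[48,0],[48,4],[53,5],[53,7],[57,0]]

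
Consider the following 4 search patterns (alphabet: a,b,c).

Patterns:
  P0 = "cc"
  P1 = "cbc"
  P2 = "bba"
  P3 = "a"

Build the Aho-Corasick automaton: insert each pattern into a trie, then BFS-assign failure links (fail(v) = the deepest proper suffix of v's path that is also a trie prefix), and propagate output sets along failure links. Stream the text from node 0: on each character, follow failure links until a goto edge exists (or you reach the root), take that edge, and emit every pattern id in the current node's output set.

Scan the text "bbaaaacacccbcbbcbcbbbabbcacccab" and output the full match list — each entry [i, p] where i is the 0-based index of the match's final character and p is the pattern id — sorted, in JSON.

Construct AC machine:
Trie (insert patterns):
  n0 'ε': a→8 b→5 c→1
  n1 'c': b→3 c→2
  n2 'cc': ·  [P0 ends]
  n3 'cb': c→4
  n4 'cbc': ·  [P1 ends]
  n5 'b': b→6
  n6 'bb': a→7
  n7 'bba': ·  [P2 ends]
  n8 'a': ·  [P3 ends]

Failure links (BFS by depth):
  fail(1) 'c': from fail(0)=0 chase 'c': 0 ⇒ 0;  out=∅∪out(0)=∅
  fail(5) 'b': from fail(0)=0 chase 'b': 0 ⇒ 0;  out=∅∪out(0)=∅
  fail(8) 'a': from fail(0)=0 chase 'a': 0 ⇒ 0;  out={3}∪out(0)={3}
  fail(2) 'cc': from fail(1)=0 chase 'c': 0 ⇒ 1;  out={0}∪out(1)={0}
  fail(3) 'cb': from fail(1)=0 chase 'b': 0 ⇒ 5;  out=∅∪out(5)=∅
  fail(6) 'bb': from fail(5)=0 chase 'b': 0 ⇒ 5;  out=∅∪out(5)=∅
  fail(4) 'cbc': from fail(3)=5 chase 'c': 5→0 ⇒ 1;  out={1}∪out(1)={1}
  fail(7) 'bba': from fail(6)=5 chase 'a': 5→0 ⇒ 8;  out={2}∪out(8)={2,3}

Run:
i=0 'b': node 0→5
i=1 'b': node 5→6
i=2 'a': node 6→7  → match P2@[0:2],P3@[2:2]
i=3 'a': node 7→8 (fail-walked)  → match P3@[3:3]
i=4 'a': node 8→8 (fail-walked)  → match P3@[4:4]
i=5 'a': node 8→8 (fail-walked)  → match P3@[5:5]
i=6 'c': node 8→1 (fail-walked)
i=7 'a': node 1→8 (fail-walked)  → match P3@[7:7]
i=8 'c': node 8→1 (fail-walked)
i=9 'c': node 1→2  → match P0@[8:9]
i=10 'c': node 2→2 (fail-walked)  → match P0@[9:10]
i=11 'b': node 2→3 (fail-walked)
i=12 'c': node 3→4  → match P1@[10:12]
i=13 'b': node 4→3 (fail-walked)
i=14 'b': node 3→6 (fail-walked)
i=15 'c': node 6→1 (fail-walked)
i=16 'b': node 1→3
i=17 'c': node 3→4  → match P1@[15:17]
i=18 'b': node 4→3 (fail-walked)
i=19 'b': node 3→6 (fail-walked)
i=20 'b': node 6→6 (fail-walked)
i=21 'a': node 6→7  → match P2@[19:21],P3@[21:21]
i=22 'b': node 7→5 (fail-walked)
i=23 'b': node 5→6
i=24 'c': node 6→1 (fail-walked)
i=25 'a': node 1→8 (fail-walked)  → match P3@[25:25]
i=26 'c': node 8→1 (fail-walked)
i=27 'c': node 1→2  → match P0@[26:27]
i=28 'c': node 2→2 (fail-walked)  → match P0@[27:28]
i=29 'a': node 2→8 (fail-walked)  → match P3@[29:29]
i=30 'b': node 8→5 (fail-walked)

All matches (sorted): [[2,2],[2,3],[3,3],[4,3],[5,3],[7,3],[9,0],[10,0],[12,1],[17,1],[21,2],[21,3],[25,3],[27,0],[28,0],[29,3]]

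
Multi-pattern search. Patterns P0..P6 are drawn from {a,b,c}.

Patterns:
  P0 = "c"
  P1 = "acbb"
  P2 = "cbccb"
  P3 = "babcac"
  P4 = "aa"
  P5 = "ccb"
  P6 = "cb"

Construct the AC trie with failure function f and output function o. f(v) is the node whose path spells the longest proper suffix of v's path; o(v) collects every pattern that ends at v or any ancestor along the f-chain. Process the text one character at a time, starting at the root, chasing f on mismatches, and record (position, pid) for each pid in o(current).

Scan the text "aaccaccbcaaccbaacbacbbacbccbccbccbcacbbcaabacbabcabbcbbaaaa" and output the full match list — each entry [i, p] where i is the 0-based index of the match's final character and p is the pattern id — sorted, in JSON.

Construct AC machine:
Trie nodes:
  n0 'ε': a→2 b→10 c→1
  n1 'c': b→6 c→17  [P0 ends]
  n2 'a': a→16 c→3
  n3 'ac': b→4
  n4 'acb': b→5
  n5 'acbb': ·  [P1 ends]
  n6 'cb': c→7  [P6 ends]
  n7 'cbc': c→8
  n8 'cbcc': b→9
  n9 'cbccb': ·  [P2 ends]
  n10 'b': a→11
  n11 'ba': b→12
  n12 'bab': c→13
  n13 'babc': a→14
  n14 'babca': c→15
  n15 'babcac': ·  [P3 ends]
  n16 'aa': ·  [P4 ends]
  n17 'cc': b→18
  n18 'ccb': ·  [P5 ends]

BFS fail/out derivation:
  fail(1) 'c': from fail(0)=0 chase 'c': 0 ⇒ 0;  out={0}∪out(0)={0}
  fail(2) 'a': from fail(0)=0 chase 'a': 0 ⇒ 0;  out=∅∪out(0)=∅
  fail(10) 'b': from fail(0)=0 chase 'b': 0 ⇒ 0;  out=∅∪out(0)=∅
  fail(3) 'ac': from fail(2)=0 chase 'c': 0 ⇒ 1;  out=∅∪out(1)={0}
  fail(6) 'cb': from fail(1)=0 chase 'b': 0 ⇒ 10;  out={6}∪out(10)={6}
  fail(11) 'ba': from fail(10)=0 chase 'a': 0 ⇒ 2;  out=∅∪out(2)=∅
  fail(16) 'aa': from fail(2)=0 chase 'a': 0 ⇒ 2;  out={4}∪out(2)={4}
  fail(17) 'cc': from fail(1)=0 chase 'c': 0 ⇒ 1;  out=∅∪out(1)={0}
  fail(4) 'acb': from fail(3)=1 chase 'b': 1 ⇒ 6;  out=∅∪out(6)={6}
  fail(7) 'cbc': from fail(6)=10 chase 'c': 10→0 ⇒ 1;  out=∅∪out(1)={0}
  fail(12) 'bab': from fail(11)=2 chase 'b': 2→0 ⇒ 10;  out=∅∪out(10)=∅
  fail(18) 'ccb': from fail(17)=1 chase 'b': 1 ⇒ 6;  out={5}∪out(6)={5,6}
  fail(5) 'acbb': from fail(4)=6 chase 'b': 6→10→0 ⇒ 10;  out={1}∪out(10)={1}
  fail(8) 'cbcc': from fail(7)=1 chase 'c': 1 ⇒ 17;  out=∅∪out(17)={0}
  fail(13) 'babc': from fail(12)=10 chase 'c': 10→0 ⇒ 1;  out=∅∪out(1)={0}
  fail(9) 'cbccb': from fail(8)=17 chase 'b': 17 ⇒ 18;  out={2}∪out(18)={2,5,6}
  fail(14) 'babca': from fail(13)=1 chase 'a': 1→0 ⇒ 2;  out=∅∪out(2)=∅
  fail(15) 'babcac': from fail(14)=2 chase 'c': 2 ⇒ 3;  out={3}∪out(3)={0,3}

Run:
pos 0 'a': at 2
pos 1 'a': at 16  → match P4@[0:1]
pos 2 'c': at 3 ·f  → match P0@[2:2]
pos 3 'c': at 17 ·f  → match P0@[3:3]
pos 4 'a': at 2 ·f
pos 5 'c': at 3  → match P0@[5:5]
pos 6 'c': at 17 ·f  → match P0@[6:6]
pos 7 'b': at 18  → match P5@[5:7],P6@[6:7]
pos 8 'c': at 7 ·f  → match P0@[8:8]
pos 9 'a': at 2 ·f
pos 10 'a': at 16  → match P4@[9:10]
pos 11 'c': at 3 ·f  → match P0@[11:11]
pos 12 'c': at 17 ·f  → match P0@[12:12]
pos 13 'b': at 18  → match P5@[11:13],P6@[12:13]
pos 14 'a': at 11 ·f
pos 15 'a': at 16 ·f  → match P4@[14:15]
pos 16 'c': at 3 ·f  → match P0@[16:16]
pos 17 'b': at 4  → match P6@[16:17]
pos 18 'a': at 11 ·f
pos 19 'c': at 3 ·f  → match P0@[19:19]
pos 20 'b': at 4  → match P6@[19:20]
pos 21 'b': at 5  → match P1@[18:21]
pos 22 'a': at 11 ·f
pos 23 'c': at 3 ·f  → match P0@[23:23]
pos 24 'b': at 4  → match P6@[23:24]
pos 25 'c': at 7 ·f  → match P0@[25:25]
pos 26 'c': at 8  → match P0@[26:26]
pos 27 'b': at 9  → match P2@[23:27],P5@[25:27],P6@[26:27]
pos 28 'c': at 7 ·f  → match P0@[28:28]
pos 29 'c': at 8  → match P0@[29:29]
pos 30 'b': at 9  → match P2@[26:30],P5@[28:30],P6@[29:30]
pos 31 'c': at 7 ·f  → match P0@[31:31]
pos 32 'c': at 8  → match P0@[32:32]
pos 33 'b': at 9  → match P2@[29:33],P5@[31:33],P6@[32:33]
pos 34 'c': at 7 ·f  → match P0@[34:34]
pos 35 'a': at 2 ·f
pos 36 'c': at 3  → match P0@[36:36]
pos 37 'b': at 4  → match P6@[36:37]
pos 38 'b': at 5  → match P1@[35:38]
pos 39 'c': at 1 ·f  → match P0@[39:39]
pos 40 'a': at 2 ·f
pos 41 'a': at 16  → match P4@[40:41]
pos 42 'b': at 10 ·f
pos 43 'a': at 11
pos 44 'c': at 3 ·f  → match P0@[44:44]
pos 45 'b': at 4  → match P6@[44:45]
pos 46 'a': at 11 ·f
pos 47 'b': at 12
pos 48 'c': at 13  → match P0@[48:48]
pos 49 'a': at 14
pos 50 'b': at 10 ·f
pos 51 'b': at 10 ·f
pos 52 'c': at 1 ·f  → match P0@[52:52]
pos 53 'b': at 6  → match P6@[52:53]
pos 54 'b': at 10 ·f
pos 55 'a': at 11
pos 56 'a': at 16 ·f  → match P4@[55:56]
pos 57 'a': at 16 ·f  → match P4@[56:57]
pos 58 'a': at 16 ·f  → match P4@[57:58]

All matches (sorted): [[1,4],[2,0],[3,0],[5,0],[6,0],[7,5],[7,6],[8,0],[10,4],[11,0],[12,0],[13,5],[13,6],[15,4],[16,0],[17,6],[19,0],[20,6],[21,1],[23,0],[24,6],[25,0],[26,0],[27,2],[27,5],[27,6],[28,0],[29,0],[30,2],[30,5],[30,6],[31,0],[32,0],[33,2],[33,5],[33,6],[34,0],[36,0],[37,6],[38,1],[39,0],[41,4],[44,0],[45,6],[48,0],[52,0],[53,6],[56,4],[57,4],[58,4]]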